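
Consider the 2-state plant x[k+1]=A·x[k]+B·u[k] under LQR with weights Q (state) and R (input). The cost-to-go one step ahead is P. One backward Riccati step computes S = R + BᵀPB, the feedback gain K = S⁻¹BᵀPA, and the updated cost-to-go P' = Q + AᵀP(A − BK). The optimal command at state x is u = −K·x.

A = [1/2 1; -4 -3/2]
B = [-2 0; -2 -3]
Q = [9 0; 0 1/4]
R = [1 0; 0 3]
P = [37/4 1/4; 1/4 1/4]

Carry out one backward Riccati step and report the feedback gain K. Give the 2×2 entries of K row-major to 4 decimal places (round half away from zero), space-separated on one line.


-0.1782 -0.4509 0.6018 0.3291

BᵀP = [-19.0000 -1.0000; -0.7500 -0.7500]
S = R + BᵀPB = [1 0; 0 3] + [40.0000 3.0000; 3.0000 2.2500] = [41.0000 3.0000; 3.0000 5.2500]
BᵀPA = [-5.5000 -17.5000; 2.6250 0.3750]
K = S⁻¹·BᵀPA = [-0.1782 -0.4509; 0.6018 0.3291]
A−BK = [0.1436 0.0982; -2.5509 -1.4145]
AᵀP(A−BK) = [2.7527 1.5936; 1.5936 1.0482]
P' = Q + AᵀP(A−BK) = [11.7527 1.5936; 1.5936 1.2982]
tr(P') = 13.0509


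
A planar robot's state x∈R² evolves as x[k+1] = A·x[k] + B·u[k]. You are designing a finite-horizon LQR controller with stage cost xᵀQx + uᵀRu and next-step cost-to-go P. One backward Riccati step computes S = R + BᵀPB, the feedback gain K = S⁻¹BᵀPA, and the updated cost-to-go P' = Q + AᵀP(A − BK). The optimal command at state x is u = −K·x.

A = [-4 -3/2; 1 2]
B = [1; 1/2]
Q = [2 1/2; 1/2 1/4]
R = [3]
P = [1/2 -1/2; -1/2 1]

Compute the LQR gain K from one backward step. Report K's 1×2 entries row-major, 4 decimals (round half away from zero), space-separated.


-0.3077 -0.1154

BᵀP = [0.2500 0.0000]
S = R + BᵀPB = [3] + [0.2500] = [3.2500]
BᵀPA = [-1.0000 -0.3750]
K = S⁻¹·BᵀPA = [-0.3077 -0.1154]
A−BK = [-3.6923 -1.3846; 1.1538 2.0577]
AᵀP(A−BK) = [12.6923 9.6346; 9.6346 8.0817]
P' = Q + AᵀP(A−BK) = [14.6923 10.1346; 10.1346 8.3317]
tr(P') = 23.0240


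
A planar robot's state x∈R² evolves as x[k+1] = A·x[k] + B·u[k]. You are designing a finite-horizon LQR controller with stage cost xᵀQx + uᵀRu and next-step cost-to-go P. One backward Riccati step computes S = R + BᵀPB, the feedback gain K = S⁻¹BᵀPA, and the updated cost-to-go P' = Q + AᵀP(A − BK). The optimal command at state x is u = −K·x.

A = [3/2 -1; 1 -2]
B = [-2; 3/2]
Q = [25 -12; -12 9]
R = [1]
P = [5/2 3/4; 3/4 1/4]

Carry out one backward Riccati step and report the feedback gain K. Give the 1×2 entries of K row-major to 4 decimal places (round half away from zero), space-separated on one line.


-0.9823 0.8673

BᵀP = [-3.8750 -1.1250]
S = R + BᵀPB = [1] + [6.0625] = [7.0625]
BᵀPA = [-6.9375 6.1250]
K = S⁻¹·BᵀPA = [-0.9823 0.8673]
A−BK = [-0.4646 0.7345; 2.4735 -3.3009]
AᵀP(A−BK) = [1.3103 -1.2334; -1.2334 1.1881]
P' = Q + AᵀP(A−BK) = [26.3103 -13.2334; -13.2334 10.1881]
tr(P') = 36.4983


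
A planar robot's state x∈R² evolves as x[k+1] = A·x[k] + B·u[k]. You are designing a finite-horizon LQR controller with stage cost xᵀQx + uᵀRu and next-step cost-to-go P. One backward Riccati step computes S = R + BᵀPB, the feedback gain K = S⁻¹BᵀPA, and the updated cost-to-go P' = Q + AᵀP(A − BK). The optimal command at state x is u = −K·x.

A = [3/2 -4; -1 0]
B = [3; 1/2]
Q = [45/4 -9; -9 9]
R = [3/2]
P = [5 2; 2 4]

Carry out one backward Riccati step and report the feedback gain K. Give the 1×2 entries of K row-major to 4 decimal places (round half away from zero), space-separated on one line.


0.2991 -1.1963

BᵀP = [16.0000 8.0000]
S = R + BᵀPB = [3/2] + [52.0000] = [53.5000]
BᵀPA = [16.0000 -64.0000]
K = S⁻¹·BᵀPA = [0.2991 -1.1963]
A−BK = [0.6028 -0.4112; -1.1495 0.5981]
AᵀP(A−BK) = [4.4650 -2.8598; -2.8598 3.4393]
P' = Q + AᵀP(A−BK) = [15.7150 -11.8598; -11.8598 12.4393]
tr(P') = 28.1542


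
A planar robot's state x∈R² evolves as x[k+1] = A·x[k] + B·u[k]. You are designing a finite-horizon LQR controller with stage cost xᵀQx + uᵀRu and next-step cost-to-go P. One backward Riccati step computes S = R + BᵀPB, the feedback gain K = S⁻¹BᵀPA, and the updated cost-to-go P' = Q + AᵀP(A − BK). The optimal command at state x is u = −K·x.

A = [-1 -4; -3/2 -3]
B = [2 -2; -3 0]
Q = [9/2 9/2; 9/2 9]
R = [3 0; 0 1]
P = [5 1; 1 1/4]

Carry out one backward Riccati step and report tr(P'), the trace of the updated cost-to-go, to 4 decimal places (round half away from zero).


19.1922

BᵀP = [7.0000 1.2500; -10.0000 -2.0000]
S = R + BᵀPB = [3 0; 0 1] + [10.2500 -14.0000; -14.0000 20.0000] = [13.2500 -14.0000; -14.0000 21.0000]
BᵀPA = [-8.8750 -31.7500; 13.0000 46.0000]
K = S⁻¹·BᵀPA = [-0.0532 -0.2766; 0.5836 2.0061]
A−BK = [0.2736 0.5653; -1.6596 -3.8298]
AᵀP(A−BK) = [0.5038 1.5912; 1.5912 5.1884]
P' = Q + AᵀP(A−BK) = [5.0038 6.0912; 6.0912 14.1884]
tr(P') = 19.1922


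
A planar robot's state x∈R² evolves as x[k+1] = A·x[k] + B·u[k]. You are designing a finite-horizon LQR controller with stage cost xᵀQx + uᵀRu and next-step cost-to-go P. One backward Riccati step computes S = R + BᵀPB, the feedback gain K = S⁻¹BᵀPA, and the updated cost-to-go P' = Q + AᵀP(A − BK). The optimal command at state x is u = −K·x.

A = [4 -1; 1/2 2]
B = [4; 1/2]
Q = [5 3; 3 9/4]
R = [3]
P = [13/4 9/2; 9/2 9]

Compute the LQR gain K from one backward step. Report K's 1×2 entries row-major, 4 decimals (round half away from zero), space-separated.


0.9601 0.3953

BᵀP = [15.2500 22.5000]
S = R + BᵀPB = [3] + [72.2500] = [75.2500]
BᵀPA = [72.2500 29.7500]
K = S⁻¹·BᵀPA = [0.9601 0.3953]
A−BK = [0.1595 -2.5814; 0.0199 1.8023]
AᵀP(A−BK) = [2.8804 1.1860; 1.1860 9.4884]
P' = Q + AᵀP(A−BK) = [7.8804 4.1860; 4.1860 11.7384]
tr(P') = 19.6188


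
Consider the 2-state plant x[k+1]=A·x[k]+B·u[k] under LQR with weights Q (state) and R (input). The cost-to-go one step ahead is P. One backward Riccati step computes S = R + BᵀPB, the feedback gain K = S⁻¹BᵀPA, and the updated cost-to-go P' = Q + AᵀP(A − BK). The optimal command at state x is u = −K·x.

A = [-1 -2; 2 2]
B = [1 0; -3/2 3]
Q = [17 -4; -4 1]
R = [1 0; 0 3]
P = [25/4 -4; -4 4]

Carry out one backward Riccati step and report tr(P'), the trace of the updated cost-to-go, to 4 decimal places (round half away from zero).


21.8290

BᵀP = [12.2500 -10.0000; -12.0000 12.0000]
S = R + BᵀPB = [1 0; 0 3] + [27.2500 -30.0000; -30.0000 36.0000] = [28.2500 -30.0000; -30.0000 39.0000]
BᵀPA = [-32.2500 -44.5000; 36.0000 48.0000]
K = S⁻¹·BᵀPA = [-0.8810 -1.4647; 0.2454 0.1041]
A−BK = [-0.1190 -0.5353; -0.0576 -0.5093]
AᵀP(A−BK) = [1.0037 1.5167; 1.5167 2.8253]
P' = Q + AᵀP(A−BK) = [18.0037 -2.4833; -2.4833 3.8253]
tr(P') = 21.8290


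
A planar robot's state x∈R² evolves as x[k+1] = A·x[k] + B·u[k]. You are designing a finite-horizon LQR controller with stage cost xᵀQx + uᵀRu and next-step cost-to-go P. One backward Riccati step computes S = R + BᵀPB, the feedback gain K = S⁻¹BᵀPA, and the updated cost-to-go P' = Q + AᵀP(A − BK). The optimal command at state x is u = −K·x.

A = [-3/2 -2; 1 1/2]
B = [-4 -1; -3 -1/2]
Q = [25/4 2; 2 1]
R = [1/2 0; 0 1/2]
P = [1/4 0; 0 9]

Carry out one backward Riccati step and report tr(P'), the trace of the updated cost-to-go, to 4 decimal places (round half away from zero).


10.7627

BᵀP = [-1.0000 -27.0000; -0.2500 -4.5000]
S = R + BᵀPB = [1/2 0; 0 1/2] + [85.0000 14.5000; 14.5000 2.5000] = [85.5000 14.5000; 14.5000 3.0000]
BᵀPA = [-25.5000 -11.5000; -4.1250 -1.7500]
K = S⁻¹·BᵀPA = [-0.3608 -0.1973; 0.3689 0.3703]
A−BK = [-2.5743 -2.4189; 0.1020 0.0932]
AᵀP(A−BK) = [1.8836 1.7463; 1.7463 1.6291]
P' = Q + AᵀP(A−BK) = [8.1336 3.7463; 3.7463 2.6291]
tr(P') = 10.7627


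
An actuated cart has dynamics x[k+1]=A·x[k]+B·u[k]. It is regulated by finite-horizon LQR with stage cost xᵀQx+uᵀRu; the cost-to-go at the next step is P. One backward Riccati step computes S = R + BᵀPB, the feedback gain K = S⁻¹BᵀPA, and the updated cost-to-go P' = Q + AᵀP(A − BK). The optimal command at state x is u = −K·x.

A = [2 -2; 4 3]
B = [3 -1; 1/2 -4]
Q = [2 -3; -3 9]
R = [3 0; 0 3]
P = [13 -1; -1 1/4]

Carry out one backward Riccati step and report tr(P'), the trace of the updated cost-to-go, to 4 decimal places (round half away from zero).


BᵀP = [38.5000 -2.8750; -9.0000 0.0000]
S = R + BᵀPB = [3 0; 0 3] + [114.0625 -27.0000; -27.0000 9.0000] = [117.0625 -27.0000; -27.0000 12.0000]
BᵀPA = [65.5000 -85.6250; -18.0000 18.0000]
K = S⁻¹·BᵀPA = [0.4440 -0.8013; -0.5011 -0.3030]
A−BK = [0.1670 0.1010; 1.7736 2.1887]
AᵀP(A−BK) = [1.9012 0.0333; 0.0333 3.0899]
P' = Q + AᵀP(A−BK) = [3.9012 -2.9667; -2.9667 12.0899]
tr(P') = 15.9911

15.9911


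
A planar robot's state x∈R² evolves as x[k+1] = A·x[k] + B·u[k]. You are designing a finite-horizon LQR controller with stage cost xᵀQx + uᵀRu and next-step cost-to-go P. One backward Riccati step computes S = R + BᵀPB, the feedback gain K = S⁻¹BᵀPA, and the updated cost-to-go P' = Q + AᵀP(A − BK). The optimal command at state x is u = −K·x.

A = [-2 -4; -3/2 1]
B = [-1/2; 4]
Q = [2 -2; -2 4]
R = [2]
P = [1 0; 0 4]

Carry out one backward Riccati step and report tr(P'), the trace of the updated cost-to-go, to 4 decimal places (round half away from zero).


26.1245

BᵀP = [-0.5000 16.0000]
S = R + BᵀPB = [2] + [64.2500] = [66.2500]
BᵀPA = [-23.0000 18.0000]
K = S⁻¹·BᵀPA = [-0.3472 0.2717]
A−BK = [-2.1736 -3.8642; -0.1113 -0.0868]
AᵀP(A−BK) = [5.0151 8.2491; 8.2491 15.1094]
P' = Q + AᵀP(A−BK) = [7.0151 6.2491; 6.2491 19.1094]
tr(P') = 26.1245


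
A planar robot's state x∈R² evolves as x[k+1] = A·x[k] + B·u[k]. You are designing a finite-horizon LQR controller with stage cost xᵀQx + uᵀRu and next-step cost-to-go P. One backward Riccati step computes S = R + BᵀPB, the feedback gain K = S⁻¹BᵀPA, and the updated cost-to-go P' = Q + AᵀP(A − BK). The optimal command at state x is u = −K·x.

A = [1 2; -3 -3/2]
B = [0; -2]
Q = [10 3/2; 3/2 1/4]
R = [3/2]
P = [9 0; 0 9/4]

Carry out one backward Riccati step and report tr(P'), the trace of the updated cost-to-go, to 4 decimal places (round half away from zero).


BᵀP = [0.0000 -4.5000]
S = R + BᵀPB = [3/2] + [9.0000] = [10.5000]
BᵀPA = [13.5000 6.7500]
K = S⁻¹·BᵀPA = [1.2857 0.6429]
A−BK = [1.0000 2.0000; -0.4286 -0.2143]
AᵀP(A−BK) = [11.8929 19.4464; 19.4464 36.7232]
P' = Q + AᵀP(A−BK) = [21.8929 20.9464; 20.9464 36.9732]
tr(P') = 58.8661

58.8661


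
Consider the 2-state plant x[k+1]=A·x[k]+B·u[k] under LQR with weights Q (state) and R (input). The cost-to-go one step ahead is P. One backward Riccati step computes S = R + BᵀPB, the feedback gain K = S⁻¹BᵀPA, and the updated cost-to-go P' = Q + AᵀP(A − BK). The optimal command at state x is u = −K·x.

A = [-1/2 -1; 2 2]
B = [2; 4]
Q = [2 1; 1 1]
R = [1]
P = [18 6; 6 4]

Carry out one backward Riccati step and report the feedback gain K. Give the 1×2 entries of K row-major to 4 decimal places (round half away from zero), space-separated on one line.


0.1116 -0.0172

BᵀP = [60.0000 28.0000]
S = R + BᵀPB = [1] + [232.0000] = [233.0000]
BᵀPA = [26.0000 -4.0000]
K = S⁻¹·BᵀPA = [0.1116 -0.0172]
A−BK = [-0.7232 -0.9657; 1.5536 2.0687]
AᵀP(A−BK) = [5.5987 7.4464; 7.4464 9.9313]
P' = Q + AᵀP(A−BK) = [7.5987 8.4464; 8.4464 10.9313]
tr(P') = 18.5300


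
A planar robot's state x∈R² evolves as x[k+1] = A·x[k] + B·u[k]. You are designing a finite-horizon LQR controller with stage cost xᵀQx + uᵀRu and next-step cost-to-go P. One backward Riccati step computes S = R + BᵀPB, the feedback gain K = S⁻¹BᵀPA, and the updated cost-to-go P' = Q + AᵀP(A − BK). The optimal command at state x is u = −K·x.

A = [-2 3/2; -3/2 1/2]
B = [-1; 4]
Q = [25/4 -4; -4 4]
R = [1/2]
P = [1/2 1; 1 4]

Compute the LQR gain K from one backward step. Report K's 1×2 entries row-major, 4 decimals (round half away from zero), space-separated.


-0.5175 0.2237

BᵀP = [3.5000 15.0000]
S = R + BᵀPB = [1/2] + [56.5000] = [57.0000]
BᵀPA = [-29.5000 12.7500]
K = S⁻¹·BᵀPA = [-0.5175 0.2237]
A−BK = [-2.5175 1.7237; 0.5702 -0.3947]
AᵀP(A−BK) = [1.7325 -1.1513; -1.1513 0.7730]
P' = Q + AᵀP(A−BK) = [7.9825 -5.1513; -5.1513 4.7730]
tr(P') = 12.7555


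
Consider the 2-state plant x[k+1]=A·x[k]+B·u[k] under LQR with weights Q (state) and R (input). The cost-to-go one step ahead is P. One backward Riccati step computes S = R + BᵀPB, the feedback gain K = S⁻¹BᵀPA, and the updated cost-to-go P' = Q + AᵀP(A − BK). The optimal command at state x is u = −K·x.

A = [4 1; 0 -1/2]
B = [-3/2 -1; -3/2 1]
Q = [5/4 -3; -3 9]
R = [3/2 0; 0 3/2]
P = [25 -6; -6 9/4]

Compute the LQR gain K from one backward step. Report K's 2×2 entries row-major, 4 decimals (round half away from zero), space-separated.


-1.4041 -0.2623 -1.8671 -0.6423

BᵀP = [-28.5000 5.6250; -31.0000 8.2500]
S = R + BᵀPB = [3/2 0; 0 3/2] + [34.3125 34.1250; 34.1250 39.2500] = [35.8125 34.1250; 34.1250 40.7500]
BᵀPA = [-114.0000 -31.3125; -124.0000 -35.1250]
K = S⁻¹·BᵀPA = [-1.4041 -0.2623; -1.8671 -0.6423]
A−BK = [0.0267 -0.0358; -0.2391 -0.2512]
AᵀP(A−BK) = [8.4095 2.4515; 2.4515 0.7882]
P' = Q + AᵀP(A−BK) = [9.6595 -0.5485; -0.5485 9.7882]
tr(P') = 19.4477


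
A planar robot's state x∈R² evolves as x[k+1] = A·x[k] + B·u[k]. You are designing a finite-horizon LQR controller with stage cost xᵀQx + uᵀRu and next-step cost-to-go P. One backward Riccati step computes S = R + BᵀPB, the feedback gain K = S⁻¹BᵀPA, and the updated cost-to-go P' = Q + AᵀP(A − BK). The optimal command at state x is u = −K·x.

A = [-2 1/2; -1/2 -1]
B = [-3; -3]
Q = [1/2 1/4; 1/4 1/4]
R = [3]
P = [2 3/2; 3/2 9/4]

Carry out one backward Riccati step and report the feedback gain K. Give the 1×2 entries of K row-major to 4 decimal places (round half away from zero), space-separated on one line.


0.3901 0.0879

BᵀP = [-10.5000 -11.2500]
S = R + BᵀPB = [3] + [65.2500] = [68.2500]
BᵀPA = [26.6250 6.0000]
K = S⁻¹·BᵀPA = [0.3901 0.0879]
A−BK = [-0.8297 0.7637; 0.6703 -0.7363]
AᵀP(A−BK) = [1.1758 -0.5907; -0.5907 0.7225]
P' = Q + AᵀP(A−BK) = [1.6758 -0.3407; -0.3407 0.9725]
tr(P') = 2.6484


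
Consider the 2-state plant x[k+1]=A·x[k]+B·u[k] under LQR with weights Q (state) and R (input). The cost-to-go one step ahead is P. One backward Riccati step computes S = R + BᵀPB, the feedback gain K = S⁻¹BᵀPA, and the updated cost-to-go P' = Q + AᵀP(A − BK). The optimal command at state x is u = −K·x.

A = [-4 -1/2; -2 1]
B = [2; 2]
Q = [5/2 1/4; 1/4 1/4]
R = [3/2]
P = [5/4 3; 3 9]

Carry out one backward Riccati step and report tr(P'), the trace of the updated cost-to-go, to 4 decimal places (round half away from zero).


BᵀP = [8.5000 24.0000]
S = R + BᵀPB = [3/2] + [65.0000] = [66.5000]
BᵀPA = [-82.0000 19.7500]
K = S⁻¹·BᵀPA = [-1.2331 0.2970]
A−BK = [-1.5338 -1.0940; 0.4662 0.4060]
AᵀP(A−BK) = [2.8872 -0.1466; -0.1466 0.4469]
P' = Q + AᵀP(A−BK) = [5.3872 0.1034; 0.1034 0.6969]
tr(P') = 6.0841

6.0841


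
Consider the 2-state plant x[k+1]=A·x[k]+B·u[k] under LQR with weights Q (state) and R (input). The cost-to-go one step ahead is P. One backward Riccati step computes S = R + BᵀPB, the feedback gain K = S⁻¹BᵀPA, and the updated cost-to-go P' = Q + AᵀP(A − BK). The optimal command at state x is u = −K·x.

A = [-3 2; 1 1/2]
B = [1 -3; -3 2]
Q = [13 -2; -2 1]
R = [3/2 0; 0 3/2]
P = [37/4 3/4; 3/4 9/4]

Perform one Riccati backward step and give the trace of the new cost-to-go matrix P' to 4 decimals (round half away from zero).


18.0538

BᵀP = [7.0000 -6.0000; -26.2500 2.2500]
S = R + BᵀPB = [3/2 0; 0 3/2] + [25.0000 -33.0000; -33.0000 83.2500] = [26.5000 -33.0000; -33.0000 84.7500]
BᵀPA = [-27.0000 11.0000; 81.0000 -51.3750]
K = S⁻¹·BᵀPA = [0.3326 -0.6596; 1.0853 -0.8630]
A−BK = [-0.0768 0.0705; -0.1728 0.2472]
AᵀP(A−BK) = [2.0742 -1.9036; -1.9036 1.9795]
P' = Q + AᵀP(A−BK) = [15.0742 -3.9036; -3.9036 2.9795]
tr(P') = 18.0538


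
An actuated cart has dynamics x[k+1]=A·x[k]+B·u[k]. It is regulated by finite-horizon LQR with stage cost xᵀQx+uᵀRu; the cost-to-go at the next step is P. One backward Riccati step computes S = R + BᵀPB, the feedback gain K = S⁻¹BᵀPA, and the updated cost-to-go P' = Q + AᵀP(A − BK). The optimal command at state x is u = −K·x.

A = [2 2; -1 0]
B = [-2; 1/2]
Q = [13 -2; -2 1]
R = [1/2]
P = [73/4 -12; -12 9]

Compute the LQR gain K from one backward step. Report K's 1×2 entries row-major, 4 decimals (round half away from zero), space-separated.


BᵀP = [-42.5000 28.5000]
S = R + BᵀPB = [1/2] + [99.2500] = [99.7500]
BᵀPA = [-113.5000 -85.0000]
K = S⁻¹·BᵀPA = [-1.1378 -0.8521]
A−BK = [-0.2757 0.2957; -0.4311 0.4261]
AᵀP(A−BK) = [0.8546 0.2832; 0.2832 0.5689]
P' = Q + AᵀP(A−BK) = [13.8546 -1.7168; -1.7168 1.5689]
tr(P') = 15.4236

-1.1378 -0.8521


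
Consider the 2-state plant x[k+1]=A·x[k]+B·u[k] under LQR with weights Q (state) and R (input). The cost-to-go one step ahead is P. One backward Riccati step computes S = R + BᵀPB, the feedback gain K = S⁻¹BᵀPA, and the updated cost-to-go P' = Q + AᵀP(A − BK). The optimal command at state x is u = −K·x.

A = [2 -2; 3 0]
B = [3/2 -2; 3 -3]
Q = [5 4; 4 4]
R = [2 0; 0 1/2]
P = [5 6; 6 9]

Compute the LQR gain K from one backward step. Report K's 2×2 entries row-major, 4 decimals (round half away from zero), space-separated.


BᵀP = [25.5000 36.0000; -28.0000 -39.0000]
S = R + BᵀPB = [2 0; 0 1/2] + [146.2500 -159.0000; -159.0000 173.0000] = [148.2500 -159.0000; -159.0000 173.5000]
BᵀPA = [159.0000 -51.0000; -173.0000 56.0000]
K = S⁻¹·BᵀPA = [0.1805 0.1260; -0.8317 0.4383]
A−BK = [0.0659 -1.3125; -0.0366 0.9367]
AᵀP(A−BK) = [0.4158 -0.2191; -0.2191 1.8848]
P' = Q + AᵀP(A−BK) = [5.4158 3.7809; 3.7809 5.8848]
tr(P') = 11.3006

0.1805 0.1260 -0.8317 0.4383


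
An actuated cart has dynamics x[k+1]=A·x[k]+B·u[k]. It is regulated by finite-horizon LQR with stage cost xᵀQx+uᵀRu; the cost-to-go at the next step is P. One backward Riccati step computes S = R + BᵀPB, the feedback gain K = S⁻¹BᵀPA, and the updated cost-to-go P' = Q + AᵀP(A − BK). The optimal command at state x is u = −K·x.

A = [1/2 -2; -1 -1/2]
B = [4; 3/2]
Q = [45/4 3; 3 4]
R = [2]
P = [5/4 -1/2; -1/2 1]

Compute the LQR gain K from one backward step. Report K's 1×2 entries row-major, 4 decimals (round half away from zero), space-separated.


0.1438 -0.4521

BᵀP = [4.2500 -0.5000]
S = R + BᵀPB = [2] + [16.2500] = [18.2500]
BᵀPA = [2.6250 -8.2500]
K = S⁻¹·BᵀPA = [0.1438 -0.4521]
A−BK = [-0.0753 -0.1918; -1.2158 0.1781]
AᵀP(A−BK) = [1.4349 -0.4384; -0.4384 0.5205]
P' = Q + AᵀP(A−BK) = [12.6849 2.5616; 2.5616 4.5205]
tr(P') = 17.2055


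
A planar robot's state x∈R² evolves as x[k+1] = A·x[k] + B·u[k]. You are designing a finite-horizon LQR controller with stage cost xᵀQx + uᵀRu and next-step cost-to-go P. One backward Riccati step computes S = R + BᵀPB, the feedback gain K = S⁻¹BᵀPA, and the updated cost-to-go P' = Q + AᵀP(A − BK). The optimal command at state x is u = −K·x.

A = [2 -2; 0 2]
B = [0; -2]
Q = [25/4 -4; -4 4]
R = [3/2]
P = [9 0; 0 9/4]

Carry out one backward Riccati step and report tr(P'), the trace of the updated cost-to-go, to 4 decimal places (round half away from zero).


83.5357

BᵀP = [0.0000 -4.5000]
S = R + BᵀPB = [3/2] + [9.0000] = [10.5000]
BᵀPA = [0.0000 -9.0000]
K = S⁻¹·BᵀPA = [0.0000 -0.8571]
A−BK = [2.0000 -2.0000; 0.0000 0.2857]
AᵀP(A−BK) = [36.0000 -36.0000; -36.0000 37.2857]
P' = Q + AᵀP(A−BK) = [42.2500 -40.0000; -40.0000 41.2857]
tr(P') = 83.5357


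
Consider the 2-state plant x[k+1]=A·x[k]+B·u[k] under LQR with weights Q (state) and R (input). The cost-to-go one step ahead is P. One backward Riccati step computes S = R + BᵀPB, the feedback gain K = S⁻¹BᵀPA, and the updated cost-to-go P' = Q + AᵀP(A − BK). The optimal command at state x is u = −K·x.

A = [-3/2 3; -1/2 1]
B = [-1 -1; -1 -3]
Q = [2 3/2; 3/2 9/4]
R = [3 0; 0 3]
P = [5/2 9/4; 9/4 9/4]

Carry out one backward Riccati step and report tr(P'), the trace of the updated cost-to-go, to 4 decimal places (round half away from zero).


BᵀP = [-4.7500 -4.5000; -9.2500 -9.0000]
S = R + BᵀPB = [3 0; 0 3] + [9.2500 18.2500; 18.2500 36.2500] = [12.2500 18.2500; 18.2500 39.2500]
BᵀPA = [9.3750 -18.7500; 18.3750 -36.7500]
K = S⁻¹·BᵀPA = [0.2208 -0.4416; 0.3655 -0.7310]
A−BK = [-0.9137 1.8274; 0.8173 -1.6345]
AᵀP(A−BK) = [0.7766 -1.5533; -1.5533 3.1066]
P' = Q + AᵀP(A−BK) = [2.7766 -0.0533; -0.0533 5.3566]
tr(P') = 8.1332

8.1332


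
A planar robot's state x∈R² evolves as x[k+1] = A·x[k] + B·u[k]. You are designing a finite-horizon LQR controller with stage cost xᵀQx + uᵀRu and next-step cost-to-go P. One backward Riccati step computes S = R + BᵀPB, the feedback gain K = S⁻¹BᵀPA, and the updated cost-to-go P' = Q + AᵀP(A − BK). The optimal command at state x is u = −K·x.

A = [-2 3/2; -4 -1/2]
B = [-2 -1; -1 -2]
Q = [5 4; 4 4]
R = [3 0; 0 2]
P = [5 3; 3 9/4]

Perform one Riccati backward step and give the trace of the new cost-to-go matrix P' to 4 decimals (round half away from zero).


BᵀP = [-13.0000 -8.2500; -11.0000 -7.5000]
S = R + BᵀPB = [3 0; 0 2] + [34.2500 29.5000; 29.5000 26.0000] = [37.2500 29.5000; 29.5000 28.0000]
BᵀPA = [59.0000 -15.3750; 52.0000 -12.7500]
K = S⁻¹·BᵀPA = [0.6831 -0.3148; 1.1375 -0.1237]
A−BK = [0.5036 0.7467; -1.0420 -1.0622]
AᵀP(A−BK) = [4.5499 -0.4949; -0.4949 0.8954]
P' = Q + AᵀP(A−BK) = [9.5499 3.5051; 3.5051 4.8954]
tr(P') = 14.4454

14.4454


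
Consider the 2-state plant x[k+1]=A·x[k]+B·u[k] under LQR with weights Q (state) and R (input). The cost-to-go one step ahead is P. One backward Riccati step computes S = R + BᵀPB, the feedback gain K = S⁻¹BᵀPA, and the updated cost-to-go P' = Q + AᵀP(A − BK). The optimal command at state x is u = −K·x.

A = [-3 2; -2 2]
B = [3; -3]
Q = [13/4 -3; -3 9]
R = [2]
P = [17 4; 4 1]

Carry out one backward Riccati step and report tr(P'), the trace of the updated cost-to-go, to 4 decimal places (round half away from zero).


BᵀP = [39.0000 9.0000]
S = R + BᵀPB = [2] + [90.0000] = [92.0000]
BᵀPA = [-135.0000 96.0000]
K = S⁻¹·BᵀPA = [-1.4674 1.0435]
A−BK = [1.4022 -1.1304; -6.4022 5.1304]
AᵀP(A−BK) = [6.9022 -5.1304; -5.1304 3.8261]
P' = Q + AᵀP(A−BK) = [10.1522 -8.1304; -8.1304 12.8261]
tr(P') = 22.9783

22.9783


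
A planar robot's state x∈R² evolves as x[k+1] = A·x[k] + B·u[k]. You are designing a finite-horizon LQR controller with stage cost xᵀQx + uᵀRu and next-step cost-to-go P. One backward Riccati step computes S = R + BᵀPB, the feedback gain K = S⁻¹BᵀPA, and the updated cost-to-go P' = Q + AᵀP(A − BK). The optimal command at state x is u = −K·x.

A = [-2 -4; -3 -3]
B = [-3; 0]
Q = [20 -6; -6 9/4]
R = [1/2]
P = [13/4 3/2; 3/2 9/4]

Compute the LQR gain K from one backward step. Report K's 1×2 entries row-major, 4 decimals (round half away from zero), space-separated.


1.1092 1.7647

BᵀP = [-9.7500 -4.5000]
S = R + BᵀPB = [1/2] + [29.2500] = [29.7500]
BᵀPA = [33.0000 52.5000]
K = S⁻¹·BᵀPA = [1.1092 1.7647]
A−BK = [1.3277 1.2941; -3.0000 -3.0000]
AᵀP(A−BK) = [14.6450 15.0147; 15.0147 15.6029]
P' = Q + AᵀP(A−BK) = [34.6450 9.0147; 9.0147 17.8529]
tr(P') = 52.4979


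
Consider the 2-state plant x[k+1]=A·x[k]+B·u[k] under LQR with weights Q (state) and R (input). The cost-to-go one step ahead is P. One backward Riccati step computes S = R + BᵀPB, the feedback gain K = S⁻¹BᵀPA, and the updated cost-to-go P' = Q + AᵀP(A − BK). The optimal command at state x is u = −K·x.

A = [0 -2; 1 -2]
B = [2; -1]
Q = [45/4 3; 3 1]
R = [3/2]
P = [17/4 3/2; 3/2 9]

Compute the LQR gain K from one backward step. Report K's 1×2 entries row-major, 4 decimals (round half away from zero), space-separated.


BᵀP = [7.0000 -6.0000]
S = R + BᵀPB = [3/2] + [20.0000] = [21.5000]
BᵀPA = [-6.0000 -2.0000]
K = S⁻¹·BᵀPA = [-0.2791 -0.0930]
A−BK = [0.5581 -1.8140; 0.7209 -2.0930]
AᵀP(A−BK) = [7.3256 -21.5581; -21.5581 64.8140]
P' = Q + AᵀP(A−BK) = [18.5756 -18.5581; -18.5581 65.8140]
tr(P') = 84.3895

-0.2791 -0.0930


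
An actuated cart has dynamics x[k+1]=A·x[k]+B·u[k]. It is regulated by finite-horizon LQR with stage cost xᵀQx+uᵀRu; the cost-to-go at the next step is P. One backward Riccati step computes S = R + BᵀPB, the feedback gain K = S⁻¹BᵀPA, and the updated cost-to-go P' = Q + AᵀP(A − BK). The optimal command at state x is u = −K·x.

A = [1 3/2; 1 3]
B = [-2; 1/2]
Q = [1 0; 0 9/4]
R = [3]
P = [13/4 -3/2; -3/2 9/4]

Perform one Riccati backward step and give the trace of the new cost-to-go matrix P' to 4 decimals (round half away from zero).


BᵀP = [-7.2500 4.1250]
S = R + BᵀPB = [3] + [16.5625] = [19.5625]
BᵀPA = [-3.1250 1.5000]
K = S⁻¹·BᵀPA = [-0.1597 0.0767]
A−BK = [0.6805 1.6534; 1.0799 2.9617]
AᵀP(A−BK) = [2.0008 5.1146; 5.1146 13.9475]
P' = Q + AᵀP(A−BK) = [3.0008 5.1146; 5.1146 16.1975]
tr(P') = 19.1983

19.1983


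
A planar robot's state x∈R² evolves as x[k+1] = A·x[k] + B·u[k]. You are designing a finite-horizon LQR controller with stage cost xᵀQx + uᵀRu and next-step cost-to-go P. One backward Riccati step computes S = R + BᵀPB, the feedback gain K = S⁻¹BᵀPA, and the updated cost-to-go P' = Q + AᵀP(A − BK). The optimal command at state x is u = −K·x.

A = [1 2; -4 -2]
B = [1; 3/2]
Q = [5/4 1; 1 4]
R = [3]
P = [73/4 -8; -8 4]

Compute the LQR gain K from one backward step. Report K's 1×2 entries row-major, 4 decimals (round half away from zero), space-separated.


2.2800 2.6400

BᵀP = [6.2500 -2.0000]
S = R + BᵀPB = [3] + [3.2500] = [6.2500]
BᵀPA = [14.2500 16.5000]
K = S⁻¹·BᵀPA = [2.2800 2.6400]
A−BK = [-1.2800 -0.6400; -7.4200 -5.9600]
AᵀP(A−BK) = [113.7600 110.8800; 110.8800 109.4400]
P' = Q + AᵀP(A−BK) = [115.0100 111.8800; 111.8800 113.4400]
tr(P') = 228.4500


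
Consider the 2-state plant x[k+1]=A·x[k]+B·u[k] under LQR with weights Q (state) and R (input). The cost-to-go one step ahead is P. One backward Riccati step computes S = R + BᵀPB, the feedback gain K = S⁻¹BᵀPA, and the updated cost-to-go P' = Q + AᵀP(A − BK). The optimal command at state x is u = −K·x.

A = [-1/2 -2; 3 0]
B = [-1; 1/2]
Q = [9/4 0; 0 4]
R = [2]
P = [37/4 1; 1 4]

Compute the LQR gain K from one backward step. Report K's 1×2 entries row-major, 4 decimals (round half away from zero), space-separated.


BᵀP = [-8.7500 1.0000]
S = R + BᵀPB = [2] + [9.2500] = [11.2500]
BᵀPA = [7.3750 17.5000]
K = S⁻¹·BᵀPA = [0.6556 1.5556]
A−BK = [0.1556 -0.4444; 2.6722 -0.7778]
AᵀP(A−BK) = [30.4778 -8.2222; -8.2222 9.7778]
P' = Q + AᵀP(A−BK) = [32.7278 -8.2222; -8.2222 13.7778]
tr(P') = 46.5056

0.6556 1.5556


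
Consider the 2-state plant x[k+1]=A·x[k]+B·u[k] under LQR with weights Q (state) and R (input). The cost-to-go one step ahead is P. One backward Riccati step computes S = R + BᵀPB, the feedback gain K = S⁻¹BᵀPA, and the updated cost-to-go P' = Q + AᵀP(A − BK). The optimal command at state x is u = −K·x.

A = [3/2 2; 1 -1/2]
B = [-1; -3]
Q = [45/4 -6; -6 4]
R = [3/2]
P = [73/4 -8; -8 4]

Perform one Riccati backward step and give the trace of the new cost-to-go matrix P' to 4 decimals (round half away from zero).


BᵀP = [5.7500 -4.0000]
S = R + BᵀPB = [3/2] + [6.2500] = [7.7500]
BᵀPA = [4.6250 13.5000]
K = S⁻¹·BᵀPA = [0.5968 1.7419]
A−BK = [2.0968 3.7419; 2.7903 4.7258]
AᵀP(A−BK) = [18.3024 34.6935; 34.6935 66.4839]
P' = Q + AᵀP(A−BK) = [29.5524 28.6935; 28.6935 70.4839]
tr(P') = 100.0363

100.0363


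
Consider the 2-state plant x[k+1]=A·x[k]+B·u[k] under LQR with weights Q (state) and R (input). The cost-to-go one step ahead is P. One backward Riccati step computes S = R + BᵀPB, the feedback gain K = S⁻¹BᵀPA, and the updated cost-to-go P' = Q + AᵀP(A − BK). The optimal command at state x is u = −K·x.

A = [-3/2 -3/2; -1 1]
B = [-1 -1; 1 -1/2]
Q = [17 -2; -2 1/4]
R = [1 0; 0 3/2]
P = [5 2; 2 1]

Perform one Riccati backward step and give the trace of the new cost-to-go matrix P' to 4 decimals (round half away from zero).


BᵀP = [-3.0000 -1.0000; -6.0000 -2.5000]
S = R + BᵀPB = [1 0; 0 3/2] + [2.0000 3.5000; 3.5000 7.2500] = [3.0000 3.5000; 3.5000 8.7500]
BᵀPA = [5.5000 3.5000; 11.5000 6.5000]
K = S⁻¹·BᵀPA = [0.5625 0.5625; 1.0893 0.5179]
A−BK = [0.1518 -0.4196; -1.0179 0.6964]
AᵀP(A−BK) = [2.6295 1.2009; 1.2009 0.9152]
P' = Q + AᵀP(A−BK) = [19.6295 -0.7991; -0.7991 1.1652]
tr(P') = 20.7946

20.7946


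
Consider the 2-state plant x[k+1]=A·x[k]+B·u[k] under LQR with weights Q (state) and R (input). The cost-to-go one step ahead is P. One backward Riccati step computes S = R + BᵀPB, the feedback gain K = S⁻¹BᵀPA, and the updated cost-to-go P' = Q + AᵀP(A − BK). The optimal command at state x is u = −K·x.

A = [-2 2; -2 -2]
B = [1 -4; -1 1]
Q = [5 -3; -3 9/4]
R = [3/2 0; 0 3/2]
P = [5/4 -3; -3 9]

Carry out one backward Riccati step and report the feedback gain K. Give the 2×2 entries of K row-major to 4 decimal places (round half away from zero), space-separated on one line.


BᵀP = [4.2500 -12.0000; -8.0000 21.0000]
S = R + BᵀPB = [3/2 0; 0 3/2] + [16.2500 -29.0000; -29.0000 53.0000] = [17.7500 -29.0000; -29.0000 54.5000]
BᵀPA = [15.5000 32.5000; -26.0000 -58.0000]
K = S⁻¹·BᵀPA = [0.7181 0.7062; -0.0950 -0.6884]
A−BK = [-3.0979 -1.4599; -1.1869 -0.6053]
AᵀP(A−BK) = [3.4006 2.1543; 2.1543 2.1187]
P' = Q + AᵀP(A−BK) = [8.4006 -0.8457; -0.8457 4.3687]
tr(P') = 12.7693

0.7181 0.7062 -0.0950 -0.6884


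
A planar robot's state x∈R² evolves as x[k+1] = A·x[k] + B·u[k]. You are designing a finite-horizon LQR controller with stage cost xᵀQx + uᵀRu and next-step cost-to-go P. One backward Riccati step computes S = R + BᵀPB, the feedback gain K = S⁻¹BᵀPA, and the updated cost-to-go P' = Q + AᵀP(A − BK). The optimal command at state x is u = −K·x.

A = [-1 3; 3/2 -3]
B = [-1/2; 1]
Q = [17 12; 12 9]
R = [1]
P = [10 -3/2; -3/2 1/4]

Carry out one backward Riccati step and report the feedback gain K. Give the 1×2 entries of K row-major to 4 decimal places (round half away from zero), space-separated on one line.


BᵀP = [-6.5000 1.0000]
S = R + BᵀPB = [1] + [4.2500] = [5.2500]
BᵀPA = [8.0000 -22.5000]
K = S⁻¹·BᵀPA = [1.5238 -4.2857]
A−BK = [-0.2381 0.8571; -0.0238 1.2857]
AᵀP(A−BK) = [2.8720 -8.0893; -8.0893 22.8214]
P' = Q + AᵀP(A−BK) = [19.8720 3.9107; 3.9107 31.8214]
tr(P') = 51.6935

1.5238 -4.2857


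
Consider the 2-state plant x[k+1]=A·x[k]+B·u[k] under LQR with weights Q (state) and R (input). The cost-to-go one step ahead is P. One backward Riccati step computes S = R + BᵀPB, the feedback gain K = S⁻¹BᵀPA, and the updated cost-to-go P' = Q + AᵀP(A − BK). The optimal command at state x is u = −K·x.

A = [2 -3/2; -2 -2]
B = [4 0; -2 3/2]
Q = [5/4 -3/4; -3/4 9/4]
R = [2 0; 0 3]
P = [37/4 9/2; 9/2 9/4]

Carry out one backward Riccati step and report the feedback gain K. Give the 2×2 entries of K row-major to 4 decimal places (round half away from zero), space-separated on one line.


0.3333 -0.7365 0.0000 -0.2432

BᵀP = [28.0000 13.5000; 6.7500 3.3750]
S = R + BᵀPB = [2 0; 0 3] + [85.0000 20.2500; 20.2500 5.0625] = [87.0000 20.2500; 20.2500 8.0625]
BᵀPA = [29.0000 -69.0000; 6.7500 -16.8750]
K = S⁻¹·BᵀPA = [0.3333 -0.7365; 0.0000 -0.2432]
A−BK = [0.6667 1.4459; -1.3333 -3.1081]
AᵀP(A−BK) = [0.3333 -0.2500; -0.2500 1.8902]
P' = Q + AᵀP(A−BK) = [1.5833 -1.0000; -1.0000 4.1402]
tr(P') = 5.7235


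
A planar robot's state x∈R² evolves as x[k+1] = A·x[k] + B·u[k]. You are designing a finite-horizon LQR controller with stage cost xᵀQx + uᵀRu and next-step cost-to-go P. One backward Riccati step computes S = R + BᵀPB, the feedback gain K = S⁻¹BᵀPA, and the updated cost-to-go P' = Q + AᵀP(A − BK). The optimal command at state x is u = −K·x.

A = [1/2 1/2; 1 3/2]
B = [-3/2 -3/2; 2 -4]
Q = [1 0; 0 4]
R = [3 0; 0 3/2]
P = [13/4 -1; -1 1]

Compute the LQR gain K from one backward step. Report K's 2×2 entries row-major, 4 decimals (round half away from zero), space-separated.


BᵀP = [-6.8750 3.5000; -0.8750 -2.5000]
S = R + BᵀPB = [3 0; 0 3/2] + [17.3125 -3.6875; -3.6875 11.3125] = [20.3125 -3.6875; -3.6875 12.8125]
BᵀPA = [0.0625 1.8125; -2.9375 -4.1875]
K = S⁻¹·BᵀPA = [-0.0407 0.0315; -0.2410 -0.3177]
A−BK = [0.0775 0.0707; 0.1174 0.1659]
AᵀP(A−BK) = [0.1072 0.1271; 0.1271 0.1747]
P' = Q + AᵀP(A−BK) = [1.1072 0.1271; 0.1271 4.1747]
tr(P') = 5.2819

-0.0407 0.0315 -0.2410 -0.3177


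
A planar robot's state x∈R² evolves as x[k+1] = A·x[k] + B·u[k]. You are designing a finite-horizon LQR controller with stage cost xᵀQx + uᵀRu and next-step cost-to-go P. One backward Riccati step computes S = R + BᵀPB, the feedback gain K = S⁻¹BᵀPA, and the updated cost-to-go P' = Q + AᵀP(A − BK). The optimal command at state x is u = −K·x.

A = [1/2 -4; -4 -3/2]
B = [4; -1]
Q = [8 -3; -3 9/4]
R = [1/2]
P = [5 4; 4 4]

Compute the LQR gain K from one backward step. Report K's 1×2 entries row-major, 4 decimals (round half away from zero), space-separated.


BᵀP = [16.0000 12.0000]
S = R + BᵀPB = [1/2] + [52.0000] = [52.5000]
BᵀPA = [-40.0000 -82.0000]
K = S⁻¹·BᵀPA = [-0.7619 -1.5619]
A−BK = [3.5476 2.2476; -4.7619 -3.0619]
AᵀP(A−BK) = [18.7738 12.5238; 12.5238 8.9238]
P' = Q + AᵀP(A−BK) = [26.7738 9.5238; 9.5238 11.1738]
tr(P') = 37.9476

-0.7619 -1.5619


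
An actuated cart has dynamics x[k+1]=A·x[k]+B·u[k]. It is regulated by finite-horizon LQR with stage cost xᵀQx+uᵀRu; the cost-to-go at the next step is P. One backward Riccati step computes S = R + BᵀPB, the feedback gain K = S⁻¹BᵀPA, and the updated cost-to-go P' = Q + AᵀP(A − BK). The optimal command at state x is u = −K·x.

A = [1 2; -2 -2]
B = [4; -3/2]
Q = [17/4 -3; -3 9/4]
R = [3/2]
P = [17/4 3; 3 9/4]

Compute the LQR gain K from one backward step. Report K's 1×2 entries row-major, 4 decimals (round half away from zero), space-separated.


BᵀP = [12.5000 8.6250]
S = R + BᵀPB = [3/2] + [37.0625] = [38.5625]
BᵀPA = [-4.7500 7.7500]
K = S⁻¹·BᵀPA = [-0.1232 0.2010]
A−BK = [1.4927 1.1961; -2.1848 -1.6985]
AᵀP(A−BK) = [0.6649 0.4546; 0.4546 0.4425]
P' = Q + AᵀP(A−BK) = [4.9149 -2.5454; -2.5454 2.6925]
tr(P') = 7.6074

-0.1232 0.2010


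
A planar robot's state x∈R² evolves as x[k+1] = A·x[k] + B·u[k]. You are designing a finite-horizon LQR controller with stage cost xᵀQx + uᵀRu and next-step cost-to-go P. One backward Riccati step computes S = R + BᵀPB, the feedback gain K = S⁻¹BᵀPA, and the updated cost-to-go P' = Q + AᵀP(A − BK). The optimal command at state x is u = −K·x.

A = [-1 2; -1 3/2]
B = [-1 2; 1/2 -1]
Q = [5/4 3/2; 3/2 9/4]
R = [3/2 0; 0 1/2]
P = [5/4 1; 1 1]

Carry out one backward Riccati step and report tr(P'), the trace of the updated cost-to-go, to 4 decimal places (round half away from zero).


10.2344

BᵀP = [-0.7500 -0.5000; 1.5000 1.0000]
S = R + BᵀPB = [3/2 0; 0 1/2] + [0.5000 -1.0000; -1.0000 2.0000] = [2.0000 -1.0000; -1.0000 2.5000]
BᵀPA = [1.2500 -2.2500; -2.5000 4.5000]
K = S⁻¹·BᵀPA = [0.1563 -0.2813; -0.9375 1.6875]
A−BK = [1.0313 -1.6563; -2.0156 3.3281]
AᵀP(A−BK) = [1.7109 -2.9297; -2.9297 5.0234]
P' = Q + AᵀP(A−BK) = [2.9609 -1.4297; -1.4297 7.2734]
tr(P') = 10.2344


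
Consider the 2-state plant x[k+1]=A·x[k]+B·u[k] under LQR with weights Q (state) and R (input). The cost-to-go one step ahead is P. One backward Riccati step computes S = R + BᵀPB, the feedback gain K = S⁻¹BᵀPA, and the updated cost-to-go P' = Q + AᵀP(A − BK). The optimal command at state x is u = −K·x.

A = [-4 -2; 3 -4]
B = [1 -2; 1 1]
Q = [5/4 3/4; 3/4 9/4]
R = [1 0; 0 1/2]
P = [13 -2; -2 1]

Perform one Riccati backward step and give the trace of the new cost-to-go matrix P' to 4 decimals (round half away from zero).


12.4831

BᵀP = [11.0000 -1.0000; -28.0000 5.0000]
S = R + BᵀPB = [1 0; 0 1/2] + [10.0000 -23.0000; -23.0000 61.0000] = [11.0000 -23.0000; -23.0000 61.5000]
BᵀPA = [-47.0000 -18.0000; 127.0000 36.0000]
K = S⁻¹·BᵀPA = [0.2068 -1.8915; 2.1424 -0.1220]
A−BK = [0.0780 -0.3525; 0.6508 -1.9864]
AᵀP(A−BK) = [2.6373 -1.4034; -1.4034 6.3458]
P' = Q + AᵀP(A−BK) = [3.8873 -0.6534; -0.6534 8.5958]
tr(P') = 12.4831


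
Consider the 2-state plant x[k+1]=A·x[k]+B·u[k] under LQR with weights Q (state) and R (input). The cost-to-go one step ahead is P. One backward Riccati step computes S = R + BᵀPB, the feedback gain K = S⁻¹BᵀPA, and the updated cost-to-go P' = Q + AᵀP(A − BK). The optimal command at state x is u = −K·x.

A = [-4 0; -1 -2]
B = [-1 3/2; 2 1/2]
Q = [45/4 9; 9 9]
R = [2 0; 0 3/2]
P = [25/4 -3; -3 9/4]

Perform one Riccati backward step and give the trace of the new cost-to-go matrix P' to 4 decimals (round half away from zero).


BᵀP = [-12.2500 7.5000; 7.8750 -3.3750]
S = R + BᵀPB = [2 0; 0 3/2] + [27.2500 -14.6250; -14.6250 10.1250] = [29.2500 -14.6250; -14.6250 11.6250]
BᵀPA = [41.5000 -15.0000; -28.1250 6.7500]
K = S⁻¹·BᵀPA = [0.5637 -0.5998; -1.7101 -0.1739]
A−BK = [-0.8711 -0.3389; -1.2724 -0.7135]
AᵀP(A−BK) = [6.7573 0.4994; 0.4994 1.1773]
P' = Q + AᵀP(A−BK) = [18.0073 9.4994; 9.4994 10.1773]
tr(P') = 28.1846

28.1846


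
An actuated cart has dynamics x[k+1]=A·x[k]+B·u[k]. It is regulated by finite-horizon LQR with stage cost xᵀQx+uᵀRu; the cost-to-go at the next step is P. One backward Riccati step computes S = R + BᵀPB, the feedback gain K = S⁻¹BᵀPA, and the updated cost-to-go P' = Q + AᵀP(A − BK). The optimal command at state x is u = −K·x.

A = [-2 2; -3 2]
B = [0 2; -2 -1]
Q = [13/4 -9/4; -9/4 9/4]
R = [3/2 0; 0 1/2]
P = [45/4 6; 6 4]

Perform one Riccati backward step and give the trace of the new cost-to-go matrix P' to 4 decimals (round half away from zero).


14.3857

BᵀP = [-12.0000 -8.0000; 16.5000 8.0000]
S = R + BᵀPB = [3/2 0; 0 1/2] + [16.0000 -16.0000; -16.0000 25.0000] = [17.5000 -16.0000; -16.0000 25.5000]
BᵀPA = [48.0000 -40.0000; -57.0000 49.0000]
K = S⁻¹·BᵀPA = [1.6399 -1.2405; -1.2063 1.1432]
A−BK = [0.4126 -0.2865; -0.9264 0.6623]
AᵀP(A−BK) = [5.5230 -4.2930; -4.2930 3.3627]
P' = Q + AᵀP(A−BK) = [8.7730 -6.5430; -6.5430 5.6127]
tr(P') = 14.3857


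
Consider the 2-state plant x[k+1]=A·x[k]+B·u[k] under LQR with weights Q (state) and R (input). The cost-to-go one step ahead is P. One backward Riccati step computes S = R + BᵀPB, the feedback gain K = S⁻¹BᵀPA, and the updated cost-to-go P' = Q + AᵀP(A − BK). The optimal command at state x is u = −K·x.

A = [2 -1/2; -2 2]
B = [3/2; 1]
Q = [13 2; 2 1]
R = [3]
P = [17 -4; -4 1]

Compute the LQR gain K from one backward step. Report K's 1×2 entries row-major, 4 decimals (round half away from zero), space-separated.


1.7521 -0.6860

BᵀP = [21.5000 -5.0000]
S = R + BᵀPB = [3] + [27.2500] = [30.2500]
BᵀPA = [53.0000 -20.7500]
K = S⁻¹·BᵀPA = [1.7521 -0.6860]
A−BK = [-0.6281 0.5289; -3.7521 2.6860]
AᵀP(A−BK) = [11.1405 -4.6446; -4.6446 2.0165]
P' = Q + AᵀP(A−BK) = [24.1405 -2.6446; -2.6446 3.0165]
tr(P') = 27.1570


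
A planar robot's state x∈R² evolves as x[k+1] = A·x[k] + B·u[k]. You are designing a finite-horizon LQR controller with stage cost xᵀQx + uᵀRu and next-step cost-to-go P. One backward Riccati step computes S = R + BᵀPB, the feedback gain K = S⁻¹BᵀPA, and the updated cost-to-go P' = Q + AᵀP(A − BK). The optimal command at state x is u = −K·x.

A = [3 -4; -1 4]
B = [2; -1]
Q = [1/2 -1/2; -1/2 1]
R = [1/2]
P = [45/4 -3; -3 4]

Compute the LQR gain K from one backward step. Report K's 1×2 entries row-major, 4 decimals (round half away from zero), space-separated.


1.4065 -2.3089

BᵀP = [25.5000 -10.0000]
S = R + BᵀPB = [1/2] + [61.0000] = [61.5000]
BᵀPA = [86.5000 -142.0000]
K = S⁻¹·BᵀPA = [1.4065 -2.3089]
A−BK = [0.1870 0.6179; 0.4065 1.6911]
AᵀP(A−BK) = [1.5874 0.7236; 0.7236 12.1301]
P' = Q + AᵀP(A−BK) = [2.0874 0.2236; 0.2236 13.1301]
tr(P') = 15.2175
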